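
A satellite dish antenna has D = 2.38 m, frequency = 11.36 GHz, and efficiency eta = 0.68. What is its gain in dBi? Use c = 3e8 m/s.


lambda = c/f = 3e8 / 1.136e+10 = 0.02640845 m
G = eta*(pi*D/lambda)^2 = 0.68*(pi*2.38/0.02640845)^2
G = 54510.0682 (linear)
G = 10*log10(54510.0682) = 47.3648 dBi

47.3648 dBi


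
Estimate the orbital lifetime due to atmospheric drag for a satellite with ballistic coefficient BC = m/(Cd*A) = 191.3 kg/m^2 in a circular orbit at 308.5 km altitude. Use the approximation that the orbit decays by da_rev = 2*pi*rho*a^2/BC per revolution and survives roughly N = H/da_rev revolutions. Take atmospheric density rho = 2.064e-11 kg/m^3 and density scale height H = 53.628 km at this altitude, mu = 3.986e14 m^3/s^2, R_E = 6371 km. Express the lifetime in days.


a = R_E + alt = 6679.5000 km = 6.6795e+06 m
da_rev = 2*pi*rho*a^2/BC = 2*pi*2.064e-11*(6.6795e+06)^2/191.3 = 30.245621 m per revolution
N = H/da_rev = 53628.0000 m / 30.245621 m = 1773.0831 revolutions
P = 2*pi*sqrt(a^3/mu) = 5432.8430 s
lifetime = N*P = 1773.0831 * 5432.8430 = 9.6328823e+06 s = 111.4917 days

111.4917 days


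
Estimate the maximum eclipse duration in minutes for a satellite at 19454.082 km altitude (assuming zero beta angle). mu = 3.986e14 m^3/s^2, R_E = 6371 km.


r = 25825.0820 km
T = 688.3710 min
Eclipse fraction = arcsin(R_E/r)/pi = arcsin(6371.0000/25825.0820)/pi
= arcsin(0.2466982)/pi = 0.07934562
Eclipse duration = 0.07934562 * 688.3710 = 54.6192 min

54.6192 minutes


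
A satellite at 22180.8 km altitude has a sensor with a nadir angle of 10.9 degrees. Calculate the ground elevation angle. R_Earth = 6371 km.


r = R_E + alt = 28551.8000 km
Law of sines in the satellite / Earth-center / ground-point triangle:
  sin(nadir)/R_E = sin(90 + el)/r  =>  cos(el) = (r/R_E)*sin(nadir)
cos(el) = (28551.8000 / 6371.0000) * sin(10.9 deg) = 0.8474361
el = arccos(0.8474361) = 32.0661 deg
(Earth-central angle = 90 - nadir - el = 47.0339 deg)

32.0661 degrees


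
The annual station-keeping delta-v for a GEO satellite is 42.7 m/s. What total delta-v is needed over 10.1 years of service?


dV = rate * years = 42.7 * 10.1
dV = 431.2700 m/s

431.2700 m/s


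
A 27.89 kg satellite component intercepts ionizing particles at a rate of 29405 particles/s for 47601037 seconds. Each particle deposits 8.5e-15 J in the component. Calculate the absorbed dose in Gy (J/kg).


Total energy deposited = rate * time * E_per
  = 29405 * 47601037 * 8.5e-15 = 0.01189752 J
Dose = E_total / mass = 0.01189752 / 27.89
Dose = 4.2658739e-04 Gy

4.2659e-04 Gy


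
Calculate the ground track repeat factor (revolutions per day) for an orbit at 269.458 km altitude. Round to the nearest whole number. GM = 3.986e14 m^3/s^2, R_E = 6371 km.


r = 6.640458e+06 m
T = 2*pi*sqrt(r^3/mu) = 5385.2798 s = 89.7547 min
revs/day = 1440 / 89.7547 = 16.0437
Rounded: 16 revolutions per day

16 revolutions per day


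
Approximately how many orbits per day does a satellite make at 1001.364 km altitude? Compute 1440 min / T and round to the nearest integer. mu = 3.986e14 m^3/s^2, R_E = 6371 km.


r = 7.372364e+06 m
T = 2*pi*sqrt(r^3/mu) = 6299.7219 s = 104.9954 min
revs/day = 1440 / 104.9954 = 13.7149
Rounded: 14 revolutions per day

14 revolutions per day


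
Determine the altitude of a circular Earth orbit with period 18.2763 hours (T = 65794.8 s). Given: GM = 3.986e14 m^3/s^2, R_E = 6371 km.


T = 65794.8 s
r = (mu*T^2/(4*pi^2))^(1/3) = (3.986e14 * 65794.8^2 / (4*pi^2))^(1/3)
r = 3.5225208e+07 m = 35225.2080 km
alt = r - R_E = 35225.2080 - 6371 = 28854.2080 km

28854.2080 km


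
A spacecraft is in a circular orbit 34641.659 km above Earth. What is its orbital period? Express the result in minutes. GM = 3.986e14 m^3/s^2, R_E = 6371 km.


r = 41012.6590 km = 4.1012659e+07 m
T = 2*pi*sqrt(r^3/mu) = 2*pi*sqrt(6.8984859e+22 / 3.986e14)
T = 82658.6127 s = 1377.6435 min

1377.6435 minutes


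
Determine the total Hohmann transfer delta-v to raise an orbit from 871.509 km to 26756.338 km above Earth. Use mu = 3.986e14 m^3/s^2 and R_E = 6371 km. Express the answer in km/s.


r1 = 7242.5090 km = 7.242509e+06 m
r2 = 33127.3380 km = 3.3127338e+07 m
dv1 = sqrt(mu/r1)*(sqrt(2*r2/(r1+r2)) - 1) = 2085.3063 m/s
dv2 = sqrt(mu/r2)*(1 - sqrt(2*r1/(r1+r2))) = 1390.9565 m/s
total dv = |dv1| + |dv2| = 2085.3063 + 1390.9565 = 3476.2629 m/s = 3.4763 km/s

3.4763 km/s


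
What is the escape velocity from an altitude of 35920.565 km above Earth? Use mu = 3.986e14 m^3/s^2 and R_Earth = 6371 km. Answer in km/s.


r = 6371.0 + 35920.565 = 42291.5650 km = 4.2291565e+07 m
v_esc = sqrt(2*mu/r) = sqrt(2*3.986e14 / 4.2291565e+07)
v_esc = 4341.6696 m/s = 4.3417 km/s

4.3417 km/s


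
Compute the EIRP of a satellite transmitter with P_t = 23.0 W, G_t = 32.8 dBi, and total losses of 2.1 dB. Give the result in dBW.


Pt = 23.0 W = 13.6173 dBW
EIRP = Pt_dBW + Gt - losses = 13.6173 + 32.8 - 2.1 = 44.3173 dBW

44.3173 dBW


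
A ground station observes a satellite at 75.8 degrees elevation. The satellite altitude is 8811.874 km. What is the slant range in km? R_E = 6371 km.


h = 8811.874 km, el = 75.8 deg
d = -R_E*sin(el) + sqrt((R_E*sin(el))^2 + 2*R_E*h + h^2)
d = -6371.0000*sin(1.3230) + sqrt((6371.0000*0.9694453)^2 + 2*6371.0000*8811.874 + 8811.874^2)
d = 8925.8871 km

8925.8871 km


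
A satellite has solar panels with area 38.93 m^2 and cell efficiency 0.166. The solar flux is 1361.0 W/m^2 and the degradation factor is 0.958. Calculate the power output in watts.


P = area * eta * S * degradation
P = 38.93 * 0.166 * 1361.0 * 0.958
P = 8425.8966 W

8425.8966 W


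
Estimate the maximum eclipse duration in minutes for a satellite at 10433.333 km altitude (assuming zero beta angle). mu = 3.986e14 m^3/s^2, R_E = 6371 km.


r = 16804.3330 km
T = 361.3199 min
Eclipse fraction = arcsin(R_E/r)/pi = arcsin(6371.0000/16804.3330)/pi
= arcsin(0.3791284)/pi = 0.1237761
Eclipse duration = 0.1237761 * 361.3199 = 44.7228 min

44.7228 minutes


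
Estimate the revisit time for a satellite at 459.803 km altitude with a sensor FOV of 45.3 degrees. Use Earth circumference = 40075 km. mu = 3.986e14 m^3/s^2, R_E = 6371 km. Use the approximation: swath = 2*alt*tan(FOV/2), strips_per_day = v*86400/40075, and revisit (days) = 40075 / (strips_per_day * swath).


swath = 2*459.803*tan(0.3953171) = 383.7369 km
v = sqrt(mu/r) = 7638.9342 m/s = 7.6389 km/s
strips/day = v*86400/40075 = 7.6389*86400/40075 = 16.4692
coverage/day = strips * swath = 16.4692 * 383.7369 = 6319.8472 km
revisit = 40075 / 6319.8472 = 6.3411 days

6.3411 days


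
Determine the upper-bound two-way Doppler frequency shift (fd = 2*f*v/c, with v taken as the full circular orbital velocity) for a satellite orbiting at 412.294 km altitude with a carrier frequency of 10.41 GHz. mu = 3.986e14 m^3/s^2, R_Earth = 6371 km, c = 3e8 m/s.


r = 6.783294e+06 m
v = sqrt(mu/r) = 7665.6384 m/s (worst-case radial velocity)
f = 10.41 GHz = 1.041e+10 Hz
fd = 2*f*v/c = 2*1.041e+10*7665.6384/3.0e+08
fd = 531995.3023 Hz

531995.3023 Hz


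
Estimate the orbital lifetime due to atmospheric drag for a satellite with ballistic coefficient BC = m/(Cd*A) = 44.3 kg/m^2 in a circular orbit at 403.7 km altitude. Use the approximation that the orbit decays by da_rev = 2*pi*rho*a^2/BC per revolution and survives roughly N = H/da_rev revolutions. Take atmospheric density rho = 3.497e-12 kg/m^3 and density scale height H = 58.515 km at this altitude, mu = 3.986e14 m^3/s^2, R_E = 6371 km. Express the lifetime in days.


a = R_E + alt = 6774.7000 km = 6.7747e+06 m
da_rev = 2*pi*rho*a^2/BC = 2*pi*3.497e-12*(6.7747e+06)^2/44.3 = 22.764175 m per revolution
N = H/da_rev = 58515.0000 m / 22.764175 m = 2570.4863 revolutions
P = 2*pi*sqrt(a^3/mu) = 5549.4038 s
lifetime = N*P = 2570.4863 * 5549.4038 = 1.4264666e+07 s = 165.1003 days

165.1003 days


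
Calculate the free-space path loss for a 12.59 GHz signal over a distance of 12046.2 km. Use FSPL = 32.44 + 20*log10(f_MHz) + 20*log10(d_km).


f = 12.59 GHz = 12590.0000 MHz
d = 12046.2 km
FSPL = 32.44 + 20*log10(12590.0000) + 20*log10(12046.2)
FSPL = 32.44 + 82.0005 + 81.6170
FSPL = 196.0575 dB

196.0575 dB


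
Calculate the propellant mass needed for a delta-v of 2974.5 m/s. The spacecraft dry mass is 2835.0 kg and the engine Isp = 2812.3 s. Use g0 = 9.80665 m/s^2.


ve = Isp * g0 = 2812.3 * 9.80665 = 27579.241795 m/s
mass ratio = exp(dv/ve) = exp(2974.5/27579.241795) = 1.11388383
m_prop = m_dry * (mr - 1) = 2835.0 * (1.11388383 - 1)
m_prop = 322.8607 kg

322.8607 kg


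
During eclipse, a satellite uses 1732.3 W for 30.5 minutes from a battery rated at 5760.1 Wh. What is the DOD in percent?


E_used = P * t / 60 = 1732.3 * 30.5 / 60 = 880.5858 Wh
DOD = E_used / E_total * 100 = 880.5858 / 5760.1 * 100
DOD = 15.2877 %

15.2877 %


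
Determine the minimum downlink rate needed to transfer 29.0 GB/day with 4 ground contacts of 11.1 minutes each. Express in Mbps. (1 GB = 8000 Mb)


total contact time = 4 * 11.1 * 60 = 2664.0000 s
data = 29.0 GB = 232000.0000 Mb
rate = 232000.0000 / 2664.0000 = 87.0871 Mbps

87.0871 Mbps


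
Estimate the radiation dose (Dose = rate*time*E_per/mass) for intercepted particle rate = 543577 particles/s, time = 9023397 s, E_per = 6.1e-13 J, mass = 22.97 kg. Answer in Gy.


Total energy deposited = rate * time * E_per
  = 543577 * 9023397 * 6.1e-13 = 2.9920 J
Dose = E_total / mass = 2.9920 / 22.97
Dose = 0.1302567 Gy

0.1303 Gy


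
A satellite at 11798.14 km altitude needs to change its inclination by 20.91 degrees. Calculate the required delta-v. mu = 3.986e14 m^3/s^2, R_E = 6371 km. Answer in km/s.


r = 18169.1400 km = 1.816914e+07 m
V = sqrt(mu/r) = 4683.8336 m/s
di = 20.91 deg = 0.3649483 rad
dV = 2*V*sin(di/2) = 2*4683.8336*sin(0.1824742)
dV = 1699.8871 m/s = 1.6999 km/s

1.6999 km/s


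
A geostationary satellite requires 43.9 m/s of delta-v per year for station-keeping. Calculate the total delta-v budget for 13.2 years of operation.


dV = rate * years = 43.9 * 13.2
dV = 579.4800 m/s

579.4800 m/s


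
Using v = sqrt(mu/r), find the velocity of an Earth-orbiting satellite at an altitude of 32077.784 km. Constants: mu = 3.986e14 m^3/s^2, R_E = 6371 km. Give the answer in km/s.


r = R_E + alt = 6371.0 + 32077.784 = 38448.7840 km = 3.8448784e+07 m
v = sqrt(mu/r) = sqrt(3.986e14 / 3.8448784e+07) = 3219.7885 m/s = 3.2198 km/s

3.2198 km/s


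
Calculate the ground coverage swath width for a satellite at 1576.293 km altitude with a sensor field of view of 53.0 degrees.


FOV = 53.0 deg = 0.9250245 rad
swath = 2 * alt * tan(FOV/2) = 2 * 1576.293 * tan(0.4625123)
swath = 2 * 1576.293 * 0.4985816
swath = 1571.8214 km

1571.8214 km


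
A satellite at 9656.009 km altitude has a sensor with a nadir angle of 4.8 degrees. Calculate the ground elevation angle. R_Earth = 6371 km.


r = R_E + alt = 16027.0090 km
Law of sines in the satellite / Earth-center / ground-point triangle:
  sin(nadir)/R_E = sin(90 + el)/r  =>  cos(el) = (r/R_E)*sin(nadir)
cos(el) = (16027.0090 / 6371.0000) * sin(4.8 deg) = 0.2105016
el = arccos(0.2105016) = 77.8483 deg
(Earth-central angle = 90 - nadir - el = 7.3517 deg)

77.8483 degrees


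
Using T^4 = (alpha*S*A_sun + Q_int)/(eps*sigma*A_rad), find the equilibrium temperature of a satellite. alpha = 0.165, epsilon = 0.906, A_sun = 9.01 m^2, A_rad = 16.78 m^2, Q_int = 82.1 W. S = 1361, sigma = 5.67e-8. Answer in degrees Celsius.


Numerator = alpha*S*A_sun + Q_int = 0.165*1361*9.01 + 82.1 = 2105.4306 W
Denominator = eps*sigma*A_rad = 0.906*5.67e-8*16.78 = 8.6199196e-07 W/K^4
T^4 = 2.4425177e+09 K^4
T = 222.3102 K = -50.8398 C

-50.8398 degrees Celsius


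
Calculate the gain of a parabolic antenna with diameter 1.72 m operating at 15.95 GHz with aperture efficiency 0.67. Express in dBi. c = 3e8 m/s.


lambda = c/f = 3e8 / 1.595e+10 = 0.01880878 m
G = eta*(pi*D/lambda)^2 = 0.67*(pi*1.72/0.01880878)^2
G = 55298.1124 (linear)
G = 10*log10(55298.1124) = 47.4271 dBi

47.4271 dBi


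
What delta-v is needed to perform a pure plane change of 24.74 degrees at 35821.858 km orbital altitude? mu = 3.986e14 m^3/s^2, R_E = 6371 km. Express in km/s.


r = 42192.8580 km = 4.2192858e+07 m
V = sqrt(mu/r) = 3073.6129 m/s
di = 24.74 deg = 0.4317945 rad
dV = 2*V*sin(di/2) = 2*3073.6129*sin(0.2158972)
dV = 1316.8828 m/s = 1.3169 km/s

1.3169 km/s


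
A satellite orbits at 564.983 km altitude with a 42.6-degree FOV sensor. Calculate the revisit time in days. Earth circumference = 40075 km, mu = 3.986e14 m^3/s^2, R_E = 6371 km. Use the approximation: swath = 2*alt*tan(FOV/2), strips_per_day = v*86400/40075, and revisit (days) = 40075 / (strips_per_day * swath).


swath = 2*564.983*tan(0.3717551) = 440.5553 km
v = sqrt(mu/r) = 7580.7930 m/s = 7.5808 km/s
strips/day = v*86400/40075 = 7.5808*86400/40075 = 16.3439
coverage/day = strips * swath = 16.3439 * 440.5553 = 7200.3783 km
revisit = 40075 / 7200.3783 = 5.5657 days

5.5657 days


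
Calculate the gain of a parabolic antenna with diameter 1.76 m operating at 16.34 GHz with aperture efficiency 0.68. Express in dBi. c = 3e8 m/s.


lambda = c/f = 3e8 / 1.634e+10 = 0.01835985 m
G = eta*(pi*D/lambda)^2 = 0.68*(pi*1.76/0.01835985)^2
G = 61673.0730 (linear)
G = 10*log10(61673.0730) = 47.9010 dBi

47.9010 dBi


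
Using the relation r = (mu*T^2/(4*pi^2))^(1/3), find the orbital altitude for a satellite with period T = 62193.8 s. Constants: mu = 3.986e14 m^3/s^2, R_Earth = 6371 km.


T = 62193.8 s
r = (mu*T^2/(4*pi^2))^(1/3) = (3.986e14 * 62193.8^2 / (4*pi^2))^(1/3)
r = 3.3927921e+07 m = 33927.9210 km
alt = r - R_E = 33927.9210 - 6371 = 27556.9210 km

27556.9210 km


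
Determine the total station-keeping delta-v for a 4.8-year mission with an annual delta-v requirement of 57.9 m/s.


dV = rate * years = 57.9 * 4.8
dV = 277.9200 m/s

277.9200 m/s


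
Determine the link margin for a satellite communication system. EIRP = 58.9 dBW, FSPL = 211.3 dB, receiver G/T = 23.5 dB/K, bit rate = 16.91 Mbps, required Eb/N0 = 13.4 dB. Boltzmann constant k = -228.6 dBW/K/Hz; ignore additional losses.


C/N0 = EIRP - FSPL + G/T - k = 58.9 - 211.3 + 23.5 - (-228.6)
C/N0 = 99.7000 dB-Hz
R_b = 16.91 Mbps = 1.691e+07 bps -> 10*log10(R_b) = 72.2814 dB-Hz
Eb/N0 = C/N0 - 10*log10(R_b) = 99.7000 - 72.2814 = 27.4186 dB
Margin = Eb/N0 - Eb/N0_req = 27.4186 - 13.4 = 14.0186 dB (link closes)

14.0186 dB


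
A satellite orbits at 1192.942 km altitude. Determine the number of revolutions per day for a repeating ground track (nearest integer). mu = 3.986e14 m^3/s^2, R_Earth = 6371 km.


r = 7.563942e+06 m
T = 2*pi*sqrt(r^3/mu) = 6546.8668 s = 109.1144 min
revs/day = 1440 / 109.1144 = 13.1972
Rounded: 13 revolutions per day

13 revolutions per day


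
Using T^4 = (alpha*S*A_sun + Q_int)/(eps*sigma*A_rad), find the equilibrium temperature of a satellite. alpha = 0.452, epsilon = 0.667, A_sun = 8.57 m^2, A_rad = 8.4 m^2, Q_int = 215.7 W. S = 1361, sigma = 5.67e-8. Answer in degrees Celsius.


Numerator = alpha*S*A_sun + Q_int = 0.452*1361*8.57 + 215.7 = 5487.7240 W
Denominator = eps*sigma*A_rad = 0.667*5.67e-8*8.4 = 3.1767876e-07 W/K^4
T^4 = 1.7274444e+10 K^4
T = 362.5359 K = 89.3859 C

89.3859 degrees Celsius


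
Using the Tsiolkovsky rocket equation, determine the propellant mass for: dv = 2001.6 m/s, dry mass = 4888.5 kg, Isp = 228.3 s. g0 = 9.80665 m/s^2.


ve = Isp * g0 = 228.3 * 9.80665 = 2238.858195 m/s
mass ratio = exp(dv/ve) = exp(2001.6/2238.858195) = 2.44495604
m_prop = m_dry * (mr - 1) = 4888.5 * (2.44495604 - 1)
m_prop = 7063.6676 kg

7063.6676 kg


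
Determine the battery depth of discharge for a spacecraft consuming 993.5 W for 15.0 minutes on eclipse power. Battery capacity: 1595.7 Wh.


E_used = P * t / 60 = 993.5 * 15.0 / 60 = 248.3750 Wh
DOD = E_used / E_total * 100 = 248.3750 / 1595.7 * 100
DOD = 15.5653 %

15.5653 %


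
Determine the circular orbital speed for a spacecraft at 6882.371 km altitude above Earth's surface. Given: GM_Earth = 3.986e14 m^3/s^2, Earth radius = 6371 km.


r = R_E + alt = 6371.0 + 6882.371 = 13253.3710 km = 1.3253371e+07 m
v = sqrt(mu/r) = sqrt(3.986e14 / 1.3253371e+07) = 5484.1013 m/s = 5.4841 km/s

5.4841 km/s


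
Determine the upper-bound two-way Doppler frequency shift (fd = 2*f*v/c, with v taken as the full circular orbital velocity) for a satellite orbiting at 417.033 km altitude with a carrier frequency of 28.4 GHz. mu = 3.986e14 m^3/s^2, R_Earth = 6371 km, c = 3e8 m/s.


r = 6.788033e+06 m
v = sqrt(mu/r) = 7662.9620 m/s (worst-case radial velocity)
f = 28.4 GHz = 2.84e+10 Hz
fd = 2*f*v/c = 2*2.84e+10*7662.9620/3.0e+08
fd = 1.4508541e+06 Hz

1.4509e+06 Hz


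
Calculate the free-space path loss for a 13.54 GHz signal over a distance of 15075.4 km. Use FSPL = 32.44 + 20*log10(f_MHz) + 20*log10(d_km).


f = 13.54 GHz = 13540.0000 MHz
d = 15075.4 km
FSPL = 32.44 + 20*log10(13540.0000) + 20*log10(15075.4)
FSPL = 32.44 + 82.6324 + 83.5654
FSPL = 198.6378 dB

198.6378 dB


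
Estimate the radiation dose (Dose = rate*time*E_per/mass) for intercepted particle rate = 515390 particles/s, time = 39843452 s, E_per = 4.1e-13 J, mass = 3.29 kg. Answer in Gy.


Total energy deposited = rate * time * E_per
  = 515390 * 39843452 * 4.1e-13 = 8.4193 J
Dose = E_total / mass = 8.4193 / 3.29
Dose = 2.5591 Gy

2.5591 Gy


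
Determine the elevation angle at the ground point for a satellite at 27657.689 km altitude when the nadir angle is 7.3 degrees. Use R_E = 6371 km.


r = R_E + alt = 34028.6890 km
Law of sines in the satellite / Earth-center / ground-point triangle:
  sin(nadir)/R_E = sin(90 + el)/r  =>  cos(el) = (r/R_E)*sin(nadir)
cos(el) = (34028.6890 / 6371.0000) * sin(7.3 deg) = 0.6786756
el = arccos(0.6786756) = 47.2598 deg
(Earth-central angle = 90 - nadir - el = 35.4402 deg)

47.2598 degrees


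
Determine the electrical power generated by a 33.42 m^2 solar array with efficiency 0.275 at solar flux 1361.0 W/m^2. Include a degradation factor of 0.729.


P = area * eta * S * degradation
P = 33.42 * 0.275 * 1361.0 * 0.729
P = 9118.5292 W

9118.5292 W


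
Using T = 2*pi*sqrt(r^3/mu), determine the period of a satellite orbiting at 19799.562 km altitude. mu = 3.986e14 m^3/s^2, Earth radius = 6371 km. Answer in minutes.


r = 26170.5620 km = 2.6170562e+07 m
T = 2*pi*sqrt(r^3/mu) = 2*pi*sqrt(1.7924174e+22 / 3.986e14)
T = 42133.8160 s = 702.2303 min

702.2303 minutes


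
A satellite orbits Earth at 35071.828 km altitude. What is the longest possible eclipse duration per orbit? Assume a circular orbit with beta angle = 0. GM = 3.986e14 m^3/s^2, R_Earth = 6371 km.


r = 41442.8280 km
T = 1399.3748 min
Eclipse fraction = arcsin(R_E/r)/pi = arcsin(6371.0000/41442.8280)/pi
= arcsin(0.1537299)/pi = 0.04912855
Eclipse duration = 0.04912855 * 1399.3748 = 68.7493 min

68.7493 minutes


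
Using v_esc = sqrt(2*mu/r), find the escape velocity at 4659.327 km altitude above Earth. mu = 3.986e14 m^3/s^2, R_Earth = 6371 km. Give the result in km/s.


r = 6371.0 + 4659.327 = 11030.3270 km = 1.1030327e+07 m
v_esc = sqrt(2*mu/r) = sqrt(2*3.986e14 / 1.1030327e+07)
v_esc = 8501.3804 m/s = 8.5014 km/s

8.5014 km/s


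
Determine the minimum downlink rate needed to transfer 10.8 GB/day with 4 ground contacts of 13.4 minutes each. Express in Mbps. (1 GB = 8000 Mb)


total contact time = 4 * 13.4 * 60 = 3216.0000 s
data = 10.8 GB = 86400.0000 Mb
rate = 86400.0000 / 3216.0000 = 26.8657 Mbps

26.8657 Mbps


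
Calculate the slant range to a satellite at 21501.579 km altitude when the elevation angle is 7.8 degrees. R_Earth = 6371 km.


h = 21501.579 km, el = 7.8 deg
d = -R_E*sin(el) + sqrt((R_E*sin(el))^2 + 2*R_E*h + h^2)
d = -6371.0000*sin(0.1361357) + sqrt((6371.0000*0.1357156)^2 + 2*6371.0000*21501.579 + 21501.579^2)
d = 26283.8114 km

26283.8114 km


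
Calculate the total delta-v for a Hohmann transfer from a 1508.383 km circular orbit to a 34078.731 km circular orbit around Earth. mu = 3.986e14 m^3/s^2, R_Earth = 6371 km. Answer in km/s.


r1 = 7879.3830 km = 7.879383e+06 m
r2 = 40449.7310 km = 4.0449731e+07 m
dv1 = sqrt(mu/r1)*(sqrt(2*r2/(r1+r2)) - 1) = 2089.6803 m/s
dv2 = sqrt(mu/r2)*(1 - sqrt(2*r1/(r1+r2))) = 1346.6066 m/s
total dv = |dv1| + |dv2| = 2089.6803 + 1346.6066 = 3436.2869 m/s = 3.4363 km/s

3.4363 km/s


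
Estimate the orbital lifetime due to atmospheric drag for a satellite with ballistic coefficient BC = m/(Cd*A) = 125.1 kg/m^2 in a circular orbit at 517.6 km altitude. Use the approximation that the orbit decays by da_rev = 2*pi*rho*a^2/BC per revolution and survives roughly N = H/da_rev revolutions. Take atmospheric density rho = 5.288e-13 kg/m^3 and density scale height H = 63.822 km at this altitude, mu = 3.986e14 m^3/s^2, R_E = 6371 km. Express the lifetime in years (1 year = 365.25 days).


a = R_E + alt = 6888.6000 km = 6.8886e+06 m
da_rev = 2*pi*rho*a^2/BC = 2*pi*5.288e-13*(6.8886e+06)^2/125.1 = 1.260306 m per revolution
N = H/da_rev = 63822.0000 m / 1.260306 m = 50640.0901 revolutions
P = 2*pi*sqrt(a^3/mu) = 5689.9398 s
lifetime = N*P = 50640.0901 * 5689.9398 = 2.8813906e+08 s = 3334.9429 days
years = 3334.9429 / 365.25 = 9.1306 years

9.1306 years


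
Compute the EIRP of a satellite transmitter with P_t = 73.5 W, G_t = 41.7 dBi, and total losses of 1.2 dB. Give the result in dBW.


Pt = 73.5 W = 18.6629 dBW
EIRP = Pt_dBW + Gt - losses = 18.6629 + 41.7 - 1.2 = 59.1629 dBW

59.1629 dBW


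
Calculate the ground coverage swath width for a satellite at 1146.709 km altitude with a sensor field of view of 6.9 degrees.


FOV = 6.9 deg = 0.1204277 rad
swath = 2 * alt * tan(FOV/2) = 2 * 1146.709 * tan(0.06021386)
swath = 2 * 1146.709 * 0.06028674
swath = 138.2627 km

138.2627 km


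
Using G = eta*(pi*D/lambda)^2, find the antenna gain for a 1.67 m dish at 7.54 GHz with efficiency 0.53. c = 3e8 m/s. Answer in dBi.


lambda = c/f = 3e8 / 7.54e+09 = 0.0397878 m
G = eta*(pi*D/lambda)^2 = 0.53*(pi*1.67/0.0397878)^2
G = 9215.2843 (linear)
G = 10*log10(9215.2843) = 39.6451 dBi

39.6451 dBi


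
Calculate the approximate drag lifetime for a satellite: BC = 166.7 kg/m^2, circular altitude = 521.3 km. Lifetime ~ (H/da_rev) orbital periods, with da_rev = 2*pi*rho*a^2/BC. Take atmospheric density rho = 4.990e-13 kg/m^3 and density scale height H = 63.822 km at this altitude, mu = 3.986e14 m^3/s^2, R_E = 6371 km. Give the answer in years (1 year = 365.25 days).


a = R_E + alt = 6892.3000 km = 6.8923e+06 m
da_rev = 2*pi*rho*a^2/BC = 2*pi*4.990e-13*(6.8923e+06)^2/166.7 = 0.893455979 m per revolution
N = H/da_rev = 63822.0000 m / 0.893455979 m = 71432.7303 revolutions
P = 2*pi*sqrt(a^3/mu) = 5694.5247 s
lifetime = N*P = 71432.7303 * 5694.5247 = 4.0677545e+08 s = 4708.0491 days
years = 4708.0491 / 365.25 = 12.8899 years

12.8899 years


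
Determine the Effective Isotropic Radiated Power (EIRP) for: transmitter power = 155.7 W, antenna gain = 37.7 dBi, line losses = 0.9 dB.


Pt = 155.7 W = 21.9229 dBW
EIRP = Pt_dBW + Gt - losses = 21.9229 + 37.7 - 0.9 = 58.7229 dBW

58.7229 dBW


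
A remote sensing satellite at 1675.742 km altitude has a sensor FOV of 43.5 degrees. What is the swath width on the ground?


FOV = 43.5 deg = 0.7592182 rad
swath = 2 * alt * tan(FOV/2) = 2 * 1675.742 * tan(0.3796091)
swath = 2 * 1675.742 * 0.3989595
swath = 1337.1065 km

1337.1065 km


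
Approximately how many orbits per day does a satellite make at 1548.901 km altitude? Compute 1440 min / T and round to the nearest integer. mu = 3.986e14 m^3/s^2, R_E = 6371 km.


r = 7.919901e+06 m
T = 2*pi*sqrt(r^3/mu) = 7014.4052 s = 116.9068 min
revs/day = 1440 / 116.9068 = 12.3175
Rounded: 12 revolutions per day

12 revolutions per day


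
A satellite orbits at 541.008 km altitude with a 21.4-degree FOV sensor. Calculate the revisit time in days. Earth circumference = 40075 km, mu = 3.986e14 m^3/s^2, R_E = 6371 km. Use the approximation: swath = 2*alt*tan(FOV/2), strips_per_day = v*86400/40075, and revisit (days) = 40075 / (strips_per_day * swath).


swath = 2*541.008*tan(0.1867502) = 204.4490 km
v = sqrt(mu/r) = 7593.9290 m/s = 7.5939 km/s
strips/day = v*86400/40075 = 7.5939*86400/40075 = 16.3722
coverage/day = strips * swath = 16.3722 * 204.4490 = 3347.2784 km
revisit = 40075 / 3347.2784 = 11.9724 days

11.9724 days


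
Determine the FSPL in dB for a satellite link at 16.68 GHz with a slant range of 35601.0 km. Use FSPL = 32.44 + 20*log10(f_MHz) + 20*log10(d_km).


f = 16.68 GHz = 16680.0000 MHz
d = 35601.0 km
FSPL = 32.44 + 20*log10(16680.0000) + 20*log10(35601.0)
FSPL = 32.44 + 84.4439 + 91.0292
FSPL = 207.9132 dB

207.9132 dB


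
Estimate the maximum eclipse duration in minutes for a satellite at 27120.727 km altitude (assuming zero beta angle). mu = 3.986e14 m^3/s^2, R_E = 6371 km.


r = 33491.7270 km
T = 1016.6379 min
Eclipse fraction = arcsin(R_E/r)/pi = arcsin(6371.0000/33491.7270)/pi
= arcsin(0.1902261)/pi = 0.0609221
Eclipse duration = 0.0609221 * 1016.6379 = 61.9357 min

61.9357 minutes


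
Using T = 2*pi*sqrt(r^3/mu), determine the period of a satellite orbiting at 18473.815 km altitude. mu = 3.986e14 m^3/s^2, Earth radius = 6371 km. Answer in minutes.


r = 24844.8150 km = 2.4844815e+07 m
T = 2*pi*sqrt(r^3/mu) = 2*pi*sqrt(1.5335831e+22 / 3.986e14)
T = 38973.0928 s = 649.5515 min

649.5515 minutes


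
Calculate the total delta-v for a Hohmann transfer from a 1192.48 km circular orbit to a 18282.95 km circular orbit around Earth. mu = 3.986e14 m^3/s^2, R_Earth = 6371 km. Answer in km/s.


r1 = 7563.4800 km = 7.56348e+06 m
r2 = 24653.9500 km = 2.465395e+07 m
dv1 = sqrt(mu/r1)*(sqrt(2*r2/(r1+r2)) - 1) = 1721.3973 m/s
dv2 = sqrt(mu/r2)*(1 - sqrt(2*r1/(r1+r2))) = 1265.7028 m/s
total dv = |dv1| + |dv2| = 1721.3973 + 1265.7028 = 2987.1001 m/s = 2.9871 km/s

2.9871 km/s


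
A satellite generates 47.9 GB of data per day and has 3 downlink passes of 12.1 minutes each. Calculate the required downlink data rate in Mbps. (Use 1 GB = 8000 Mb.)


total contact time = 3 * 12.1 * 60 = 2178.0000 s
data = 47.9 GB = 383200.0000 Mb
rate = 383200.0000 / 2178.0000 = 175.9412 Mbps

175.9412 Mbps


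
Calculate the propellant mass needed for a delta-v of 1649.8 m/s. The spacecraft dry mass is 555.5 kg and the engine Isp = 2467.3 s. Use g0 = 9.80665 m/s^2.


ve = Isp * g0 = 2467.3 * 9.80665 = 24195.947545 m/s
mass ratio = exp(dv/ve) = exp(1649.8/24195.947545) = 1.07056331
m_prop = m_dry * (mr - 1) = 555.5 * (1.07056331 - 1)
m_prop = 39.1979 kg

39.1979 kg


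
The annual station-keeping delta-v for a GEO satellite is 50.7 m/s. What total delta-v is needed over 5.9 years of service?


dV = rate * years = 50.7 * 5.9
dV = 299.1300 m/s

299.1300 m/s


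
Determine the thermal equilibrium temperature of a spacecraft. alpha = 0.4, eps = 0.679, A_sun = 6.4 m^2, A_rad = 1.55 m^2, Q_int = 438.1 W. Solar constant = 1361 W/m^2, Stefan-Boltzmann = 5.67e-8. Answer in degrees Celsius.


Numerator = alpha*S*A_sun + Q_int = 0.4*1361*6.4 + 438.1 = 3922.2600 W
Denominator = eps*sigma*A_rad = 0.679*5.67e-8*1.55 = 5.9673915e-08 W/K^4
T^4 = 6.5728216e+10 K^4
T = 506.3350 K = 233.1850 C

233.1850 degrees Celsius


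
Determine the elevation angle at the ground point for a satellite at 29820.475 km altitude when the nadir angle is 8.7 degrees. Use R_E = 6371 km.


r = R_E + alt = 36191.4750 km
Law of sines in the satellite / Earth-center / ground-point triangle:
  sin(nadir)/R_E = sin(90 + el)/r  =>  cos(el) = (r/R_E)*sin(nadir)
cos(el) = (36191.4750 / 6371.0000) * sin(8.7 deg) = 0.8592611
el = arccos(0.8592611) = 30.7663 deg
(Earth-central angle = 90 - nadir - el = 50.5337 deg)

30.7663 degrees


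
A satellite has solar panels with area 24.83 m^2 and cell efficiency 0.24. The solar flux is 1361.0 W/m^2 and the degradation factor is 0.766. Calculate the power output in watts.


P = area * eta * S * degradation
P = 24.83 * 0.24 * 1361.0 * 0.766
P = 6212.6209 W

6212.6209 W


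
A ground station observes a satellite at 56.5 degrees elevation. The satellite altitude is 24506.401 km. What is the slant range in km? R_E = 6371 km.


h = 24506.401 km, el = 56.5 deg
d = -R_E*sin(el) + sqrt((R_E*sin(el))^2 + 2*R_E*h + h^2)
d = -6371.0000*sin(0.986111) + sqrt((6371.0000*0.8338858)^2 + 2*6371.0000*24506.401 + 24506.401^2)
d = 25363.8336 km

25363.8336 km


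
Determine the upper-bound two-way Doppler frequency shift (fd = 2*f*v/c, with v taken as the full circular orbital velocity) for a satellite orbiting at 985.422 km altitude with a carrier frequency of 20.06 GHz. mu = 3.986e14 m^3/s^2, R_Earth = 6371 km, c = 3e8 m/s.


r = 7.356422e+06 m
v = sqrt(mu/r) = 7360.9748 m/s (worst-case radial velocity)
f = 20.06 GHz = 2.006e+10 Hz
fd = 2*f*v/c = 2*2.006e+10*7360.9748/3.0e+08
fd = 984407.6943 Hz

984407.6943 Hz


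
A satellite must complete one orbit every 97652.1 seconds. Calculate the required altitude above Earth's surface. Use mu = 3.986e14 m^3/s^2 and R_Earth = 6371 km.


T = 97652.1 s
r = (mu*T^2/(4*pi^2))^(1/3) = (3.986e14 * 97652.1^2 / (4*pi^2))^(1/3)
r = 4.5833207e+07 m = 45833.2068 km
alt = r - R_E = 45833.2068 - 6371 = 39462.2068 km

39462.2068 km


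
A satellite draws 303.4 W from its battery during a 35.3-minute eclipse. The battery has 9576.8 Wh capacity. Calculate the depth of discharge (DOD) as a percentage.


E_used = P * t / 60 = 303.4 * 35.3 / 60 = 178.5003 Wh
DOD = E_used / E_total * 100 = 178.5003 / 9576.8 * 100
DOD = 1.8639 %

1.8639 %


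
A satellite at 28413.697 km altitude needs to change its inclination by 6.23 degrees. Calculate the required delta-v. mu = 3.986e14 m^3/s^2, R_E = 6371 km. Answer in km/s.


r = 34784.6970 km = 3.4784697e+07 m
V = sqrt(mu/r) = 3385.1236 m/s
di = 6.23 deg = 0.108734 rad
dV = 2*V*sin(di/2) = 2*3385.1236*sin(0.05436701)
dV = 367.8968 m/s = 0.3678968 km/s

0.3679 km/s


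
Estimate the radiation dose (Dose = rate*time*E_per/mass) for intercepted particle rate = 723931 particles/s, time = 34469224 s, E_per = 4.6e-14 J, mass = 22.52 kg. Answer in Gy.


Total energy deposited = rate * time * E_per
  = 723931 * 34469224 * 4.6e-14 = 1.1479 J
Dose = E_total / mass = 1.1479 / 22.52
Dose = 0.05097041 Gy

0.0510 Gy


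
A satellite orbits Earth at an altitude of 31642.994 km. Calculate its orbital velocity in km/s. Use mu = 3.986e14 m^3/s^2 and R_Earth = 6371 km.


r = R_E + alt = 6371.0 + 31642.994 = 38013.9940 km = 3.8013994e+07 m
v = sqrt(mu/r) = sqrt(3.986e14 / 3.8013994e+07) = 3238.1495 m/s = 3.2381 km/s

3.2381 km/s


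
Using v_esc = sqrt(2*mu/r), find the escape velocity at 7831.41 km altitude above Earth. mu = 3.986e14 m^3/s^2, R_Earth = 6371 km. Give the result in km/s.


r = 6371.0 + 7831.41 = 14202.4100 km = 1.420241e+07 m
v_esc = sqrt(2*mu/r) = sqrt(2*3.986e14 / 1.420241e+07)
v_esc = 7492.0837 m/s = 7.4921 km/s

7.4921 km/s


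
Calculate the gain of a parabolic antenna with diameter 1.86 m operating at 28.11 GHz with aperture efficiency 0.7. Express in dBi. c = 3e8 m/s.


lambda = c/f = 3e8 / 2.811e+10 = 0.01067236 m
G = eta*(pi*D/lambda)^2 = 0.7*(pi*1.86/0.01067236)^2
G = 209847.0439 (linear)
G = 10*log10(209847.0439) = 53.2190 dBi

53.2190 dBi


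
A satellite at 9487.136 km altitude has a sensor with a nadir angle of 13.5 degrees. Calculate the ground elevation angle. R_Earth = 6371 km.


r = R_E + alt = 15858.1360 km
Law of sines in the satellite / Earth-center / ground-point triangle:
  sin(nadir)/R_E = sin(90 + el)/r  =>  cos(el) = (r/R_E)*sin(nadir)
cos(el) = (15858.1360 / 6371.0000) * sin(13.5 deg) = 0.5810718
el = arccos(0.5810718) = 54.4740 deg
(Earth-central angle = 90 - nadir - el = 22.0260 deg)

54.4740 degrees


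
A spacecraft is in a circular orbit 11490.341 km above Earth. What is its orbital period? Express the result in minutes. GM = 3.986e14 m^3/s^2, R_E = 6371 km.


r = 17861.3410 km = 1.7861341e+07 m
T = 2*pi*sqrt(r^3/mu) = 2*pi*sqrt(5.698259e+21 / 3.986e14)
T = 23756.4922 s = 395.9415 min

395.9415 minutes


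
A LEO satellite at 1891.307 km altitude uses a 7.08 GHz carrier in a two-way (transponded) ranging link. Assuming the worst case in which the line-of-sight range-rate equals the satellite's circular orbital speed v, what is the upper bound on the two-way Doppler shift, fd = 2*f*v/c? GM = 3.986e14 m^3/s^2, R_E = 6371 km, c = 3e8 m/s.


r = 8.262307e+06 m
v = sqrt(mu/r) = 6945.7314 m/s (worst-case radial velocity)
f = 7.08 GHz = 7.08e+09 Hz
fd = 2*f*v/c = 2*7.08e+09*6945.7314/3.0e+08
fd = 327838.5211 Hz

327838.5211 Hz


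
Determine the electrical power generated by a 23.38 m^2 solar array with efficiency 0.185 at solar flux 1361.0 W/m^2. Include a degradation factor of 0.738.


P = area * eta * S * degradation
P = 23.38 * 0.185 * 1361.0 * 0.738
P = 4344.4092 W

4344.4092 W


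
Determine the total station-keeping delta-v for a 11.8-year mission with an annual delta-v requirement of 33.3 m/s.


dV = rate * years = 33.3 * 11.8
dV = 392.9400 m/s

392.9400 m/s


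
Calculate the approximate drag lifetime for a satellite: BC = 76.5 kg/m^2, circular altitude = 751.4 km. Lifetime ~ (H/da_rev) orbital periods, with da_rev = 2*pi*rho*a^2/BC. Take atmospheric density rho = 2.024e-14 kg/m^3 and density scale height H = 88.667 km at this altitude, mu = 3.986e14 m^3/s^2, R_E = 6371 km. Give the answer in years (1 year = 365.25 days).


a = R_E + alt = 7122.4000 km = 7.1224e+06 m
da_rev = 2*pi*rho*a^2/BC = 2*pi*2.024e-14*(7.1224e+06)^2/76.5 = 0.0843299149 m per revolution
N = H/da_rev = 88667.0000 m / 0.0843299149 m = 1.05143e+06 revolutions
P = 2*pi*sqrt(a^3/mu) = 5982.0600 s
lifetime = N*P = 1.05143e+06 * 5982.0600 = 6.2897171e+09 s = 72797.6520 days
years = 72797.6520 / 365.25 = 199.3091 years

199.3091 years


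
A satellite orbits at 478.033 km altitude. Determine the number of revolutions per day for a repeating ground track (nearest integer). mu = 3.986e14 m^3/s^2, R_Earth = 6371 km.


r = 6.849033e+06 m
T = 2*pi*sqrt(r^3/mu) = 5640.9871 s = 94.0165 min
revs/day = 1440 / 94.0165 = 15.3165
Rounded: 15 revolutions per day

15 revolutions per day


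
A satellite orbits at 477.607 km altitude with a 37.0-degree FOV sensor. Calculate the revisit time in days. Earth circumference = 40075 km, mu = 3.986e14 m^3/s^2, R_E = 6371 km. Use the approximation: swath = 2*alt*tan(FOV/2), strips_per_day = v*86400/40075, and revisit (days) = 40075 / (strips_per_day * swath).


swath = 2*477.607*tan(0.3228859) = 319.6101 km
v = sqrt(mu/r) = 7628.9984 m/s = 7.6290 km/s
strips/day = v*86400/40075 = 7.6290*86400/40075 = 16.4478
coverage/day = strips * swath = 16.4478 * 319.6101 = 5256.8826 km
revisit = 40075 / 5256.8826 = 7.6233 days

7.6233 days


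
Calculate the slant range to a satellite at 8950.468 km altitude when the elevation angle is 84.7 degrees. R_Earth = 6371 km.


h = 8950.468 km, el = 84.7 deg
d = -R_E*sin(el) + sqrt((R_E*sin(el))^2 + 2*R_E*h + h^2)
d = -6371.0000*sin(1.4783) + sqrt((6371.0000*0.9957247)^2 + 2*6371.0000*8950.468 + 8950.468^2)
d = 8966.3999 km

8966.3999 km


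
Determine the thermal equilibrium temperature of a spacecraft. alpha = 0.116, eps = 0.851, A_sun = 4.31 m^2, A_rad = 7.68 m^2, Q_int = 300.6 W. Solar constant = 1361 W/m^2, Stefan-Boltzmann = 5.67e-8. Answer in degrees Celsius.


Numerator = alpha*S*A_sun + Q_int = 0.116*1361*4.31 + 300.6 = 981.0456 W
Denominator = eps*sigma*A_rad = 0.851*5.67e-8*7.68 = 3.7057306e-07 W/K^4
T^4 = 2.6473742e+09 K^4
T = 226.8317 K = -46.3183 C

-46.3183 degrees Celsius


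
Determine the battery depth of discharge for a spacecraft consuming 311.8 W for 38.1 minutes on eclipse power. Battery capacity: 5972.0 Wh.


E_used = P * t / 60 = 311.8 * 38.1 / 60 = 197.9930 Wh
DOD = E_used / E_total * 100 = 197.9930 / 5972.0 * 100
DOD = 3.3154 %

3.3154 %


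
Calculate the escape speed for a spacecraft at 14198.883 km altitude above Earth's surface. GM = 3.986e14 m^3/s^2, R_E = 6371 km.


r = 6371.0 + 14198.883 = 20569.8830 km = 2.0569883e+07 m
v_esc = sqrt(2*mu/r) = sqrt(2*3.986e14 / 2.0569883e+07)
v_esc = 6225.4068 m/s = 6.2254 km/s

6.2254 km/s


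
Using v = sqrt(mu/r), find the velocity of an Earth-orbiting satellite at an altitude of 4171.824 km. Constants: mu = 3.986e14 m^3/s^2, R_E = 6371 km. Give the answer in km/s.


r = R_E + alt = 6371.0 + 4171.824 = 10542.8240 km = 1.0542824e+07 m
v = sqrt(mu/r) = sqrt(3.986e14 / 1.0542824e+07) = 6148.7972 m/s = 6.1488 km/s

6.1488 km/s


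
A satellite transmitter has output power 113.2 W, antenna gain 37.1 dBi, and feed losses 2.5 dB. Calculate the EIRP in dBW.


Pt = 113.2 W = 20.5385 dBW
EIRP = Pt_dBW + Gt - losses = 20.5385 + 37.1 - 2.5 = 55.1385 dBW

55.1385 dBW


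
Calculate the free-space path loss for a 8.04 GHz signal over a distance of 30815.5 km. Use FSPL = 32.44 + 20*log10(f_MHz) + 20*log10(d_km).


f = 8.04 GHz = 8040.0000 MHz
d = 30815.5 km
FSPL = 32.44 + 20*log10(8040.0000) + 20*log10(30815.5)
FSPL = 32.44 + 78.1051 + 89.7754
FSPL = 200.3205 dB

200.3205 dB


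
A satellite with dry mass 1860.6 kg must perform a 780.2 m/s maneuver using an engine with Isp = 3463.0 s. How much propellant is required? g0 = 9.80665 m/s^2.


ve = Isp * g0 = 3463.0 * 9.80665 = 33960.428950 m/s
mass ratio = exp(dv/ve) = exp(780.2/33960.428950) = 1.02323973
m_prop = m_dry * (mr - 1) = 1860.6 * (1.02323973 - 1)
m_prop = 43.2398 kg

43.2398 kg


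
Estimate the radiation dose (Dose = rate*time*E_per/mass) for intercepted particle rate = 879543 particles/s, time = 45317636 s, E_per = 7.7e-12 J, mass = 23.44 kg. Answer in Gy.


Total energy deposited = rate * time * E_per
  = 879543 * 45317636 * 7.7e-12 = 306.9128 J
Dose = E_total / mass = 306.9128 / 23.44
Dose = 13.0936 Gy

13.0936 Gy


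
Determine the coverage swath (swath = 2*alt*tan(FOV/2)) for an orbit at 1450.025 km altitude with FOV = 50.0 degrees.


FOV = 50.0 deg = 0.8726646 rad
swath = 2 * alt * tan(FOV/2) = 2 * 1450.025 * tan(0.4363323)
swath = 2 * 1450.025 * 0.4663077
swath = 1352.3155 km

1352.3155 km


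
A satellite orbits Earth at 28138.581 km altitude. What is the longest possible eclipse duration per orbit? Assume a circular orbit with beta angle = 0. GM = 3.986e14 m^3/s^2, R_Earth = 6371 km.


r = 34509.5810 km
T = 1063.3335 min
Eclipse fraction = arcsin(R_E/r)/pi = arcsin(6371.0000/34509.5810)/pi
= arcsin(0.1846154)/pi = 0.05910394
Eclipse duration = 0.05910394 * 1063.3335 = 62.8472 min

62.8472 minutes


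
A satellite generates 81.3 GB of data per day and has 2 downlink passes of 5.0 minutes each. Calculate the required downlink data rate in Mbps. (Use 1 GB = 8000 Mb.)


total contact time = 2 * 5.0 * 60 = 600.0000 s
data = 81.3 GB = 650400.0000 Mb
rate = 650400.0000 / 600.0000 = 1084.0000 Mbps

1084.0000 Mbps


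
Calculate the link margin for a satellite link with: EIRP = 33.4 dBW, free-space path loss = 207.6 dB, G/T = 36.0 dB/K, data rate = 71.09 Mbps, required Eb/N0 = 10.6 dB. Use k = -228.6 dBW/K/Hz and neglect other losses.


C/N0 = EIRP - FSPL + G/T - k = 33.4 - 207.6 + 36.0 - (-228.6)
C/N0 = 90.4000 dB-Hz
R_b = 71.09 Mbps = 7.109e+07 bps -> 10*log10(R_b) = 78.5181 dB-Hz
Eb/N0 = C/N0 - 10*log10(R_b) = 90.4000 - 78.5181 = 11.8819 dB
Margin = Eb/N0 - Eb/N0_req = 11.8819 - 10.6 = 1.2819 dB (link closes)

1.2819 dB


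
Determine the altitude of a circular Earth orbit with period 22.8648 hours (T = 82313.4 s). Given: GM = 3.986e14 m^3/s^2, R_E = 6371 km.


T = 82313.4 s
r = (mu*T^2/(4*pi^2))^(1/3) = (3.986e14 * 82313.4^2 / (4*pi^2))^(1/3)
r = 4.089839e+07 m = 40898.3901 km
alt = r - R_E = 40898.3901 - 6371 = 34527.3901 km

34527.3901 km


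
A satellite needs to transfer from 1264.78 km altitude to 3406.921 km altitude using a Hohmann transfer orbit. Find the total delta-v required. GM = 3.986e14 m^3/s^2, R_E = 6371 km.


r1 = 7635.7800 km = 7.63578e+06 m
r2 = 9777.9210 km = 9.777921e+06 m
dv1 = sqrt(mu/r1)*(sqrt(2*r2/(r1+r2)) - 1) = 431.5091 m/s
dv2 = sqrt(mu/r2)*(1 - sqrt(2*r1/(r1+r2))) = 405.5930 m/s
total dv = |dv1| + |dv2| = 431.5091 + 405.5930 = 837.1021 m/s = 0.8371021 km/s

0.8371 km/s
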